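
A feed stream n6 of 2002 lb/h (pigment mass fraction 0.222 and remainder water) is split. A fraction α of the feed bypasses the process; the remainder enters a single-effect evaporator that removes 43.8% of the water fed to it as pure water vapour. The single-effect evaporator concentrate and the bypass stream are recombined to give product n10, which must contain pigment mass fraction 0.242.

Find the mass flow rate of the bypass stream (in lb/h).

All 2002×0.222 = 444.44 lb/h of pigment reaches n10, so n10 = 444.44/0.242 = 1836.5 lb/h and vapour = 165.45 lb/h.
The evaporator receives (1−α)·2002 of feed at 0.778 water and removes 0.438 of that water:
0.438×0.778×(1−α)×2002 = 165.45
(1−α) = 165.45/682.21 = 0.2425;  α = 0.7575.
Bypass flow = 0.7575×2002 = 1516.5 lb/h.

1516 lb/h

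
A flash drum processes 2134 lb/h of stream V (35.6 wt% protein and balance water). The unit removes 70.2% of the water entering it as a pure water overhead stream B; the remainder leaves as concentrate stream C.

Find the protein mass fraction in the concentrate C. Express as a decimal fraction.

protein is not removed: 2134×0.356 = 759.7 lb/h of protein enters C.
water entering = 2134×0.644 = 1374.3 lb/h; overhead removed = 0.702×1374.3 = 964.76 lb/h.
Concentrate = 2134 − 964.76 = 1169.2 lb/h.
Mass fraction = 759.7/1169.2 = 0.6497.

0.6497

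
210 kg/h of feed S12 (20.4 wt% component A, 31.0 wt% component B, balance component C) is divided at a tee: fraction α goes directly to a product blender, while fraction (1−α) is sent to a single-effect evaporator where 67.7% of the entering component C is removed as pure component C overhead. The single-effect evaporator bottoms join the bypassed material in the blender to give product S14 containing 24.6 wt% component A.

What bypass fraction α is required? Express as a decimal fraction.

0.481

All 210×0.204 = 42.84 kg/h of component A reaches S14, so S14 = 42.84/0.246 = 174.15 kg/h and vapour = 35.854 kg/h.
The evaporator receives (1−α)·210 of feed at 0.486 component C and removes 0.677 of that component C:
0.677×0.486×(1−α)×210 = 35.854
(1−α) = 35.854/69.095 = 0.5189;  α = 0.4811.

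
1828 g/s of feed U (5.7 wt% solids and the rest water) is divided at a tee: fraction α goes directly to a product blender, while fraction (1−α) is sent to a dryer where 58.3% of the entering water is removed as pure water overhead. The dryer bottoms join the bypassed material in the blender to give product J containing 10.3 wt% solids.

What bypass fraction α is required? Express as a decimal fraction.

0.188

All 1828×0.057 = 104.2 g/s of solids reaches J, so J = 104.2/0.103 = 1011.6 g/s and vapour = 816.39 g/s.
The evaporator receives (1−α)·1828 of feed at 0.943 water and removes 0.583 of that water:
0.583×0.943×(1−α)×1828 = 816.39
(1−α) = 816.39/1005 = 0.8123;  α = 0.1877.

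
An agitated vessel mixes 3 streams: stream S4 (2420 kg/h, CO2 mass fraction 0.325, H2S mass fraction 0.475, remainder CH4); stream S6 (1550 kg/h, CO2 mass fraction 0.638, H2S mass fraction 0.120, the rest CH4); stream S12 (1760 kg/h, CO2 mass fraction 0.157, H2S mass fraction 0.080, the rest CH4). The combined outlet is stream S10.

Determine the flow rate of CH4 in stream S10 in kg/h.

2202 kg/h

CH4 out = CH4 in = 2420×0.200 + 1550×0.242 + 1760×0.763 = 2202 kg/h.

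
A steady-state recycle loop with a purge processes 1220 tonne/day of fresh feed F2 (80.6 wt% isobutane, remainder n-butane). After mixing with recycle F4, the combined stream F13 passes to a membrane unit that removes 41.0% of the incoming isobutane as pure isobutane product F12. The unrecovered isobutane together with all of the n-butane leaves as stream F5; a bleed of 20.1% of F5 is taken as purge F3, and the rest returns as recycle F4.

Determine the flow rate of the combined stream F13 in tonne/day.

3038 tonne/day

n-butane enters only via F2 and leaves only via the purge: 1220×0.194 = 0.201×(n-butane in F5), and the membrane unit passes all n-butane, so n-butane in F13 = n-butane in F5 = 1177.5 tonne/day.
isobutane in F13: m_A = 1220×0.806 + (1−0.201)·(1−0.410)·m_A, so m_A = 983.32/0.5286 = 1860.3 tonne/day.
F13 = 1860.3 + 1177.5 = 3037.8 tonne/day.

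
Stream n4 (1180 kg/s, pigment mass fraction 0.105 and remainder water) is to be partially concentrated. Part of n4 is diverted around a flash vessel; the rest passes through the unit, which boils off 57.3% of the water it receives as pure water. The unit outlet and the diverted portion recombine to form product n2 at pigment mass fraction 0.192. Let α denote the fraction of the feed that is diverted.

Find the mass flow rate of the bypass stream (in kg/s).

All 1180×0.105 = 123.9 kg/s of pigment reaches n2, so n2 = 123.9/0.192 = 645.31 kg/s and vapour = 534.69 kg/s.
The evaporator receives (1−α)·1180 of feed at 0.895 water and removes 0.573 of that water:
0.573×0.895×(1−α)×1180 = 534.69
(1−α) = 534.69/605.15 = 0.8836;  α = 0.1164.
Bypass flow = 0.1164×1180 = 137.39 kg/s.

137.4 kg/s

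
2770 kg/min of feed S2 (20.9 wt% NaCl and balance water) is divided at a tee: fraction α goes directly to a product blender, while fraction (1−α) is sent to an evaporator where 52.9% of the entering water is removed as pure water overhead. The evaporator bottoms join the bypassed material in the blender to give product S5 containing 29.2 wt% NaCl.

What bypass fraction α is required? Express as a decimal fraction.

0.321

All 2770×0.209 = 578.93 kg/min of NaCl reaches S5, so S5 = 578.93/0.292 = 1982.6 kg/min and vapour = 787.36 kg/min.
The evaporator receives (1−α)·2770 of feed at 0.791 water and removes 0.529 of that water:
0.529×0.791×(1−α)×2770 = 787.36
(1−α) = 787.36/1159.1 = 0.6793;  α = 0.3207.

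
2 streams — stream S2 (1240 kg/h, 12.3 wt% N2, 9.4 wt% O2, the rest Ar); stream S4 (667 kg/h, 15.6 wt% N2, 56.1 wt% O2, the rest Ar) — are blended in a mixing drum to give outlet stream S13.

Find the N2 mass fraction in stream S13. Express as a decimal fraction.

Total flow out = 1240 + 667 = 1907 kg/h.
N2 in = 1240×0.123 + 667×0.156 = 256.57 kg/h.
N2 mass fraction in S13 = 256.57/1907 = 0.135.

0.135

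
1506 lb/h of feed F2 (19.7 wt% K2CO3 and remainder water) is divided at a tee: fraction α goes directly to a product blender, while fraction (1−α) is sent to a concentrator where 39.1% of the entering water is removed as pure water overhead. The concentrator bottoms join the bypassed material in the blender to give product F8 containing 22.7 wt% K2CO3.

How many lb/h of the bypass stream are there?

All 1506×0.197 = 296.68 lb/h of K2CO3 reaches F8, so F8 = 296.68/0.227 = 1307 lb/h and vapour = 199.03 lb/h.
The evaporator receives (1−α)·1506 of feed at 0.803 water and removes 0.391 of that water:
0.391×0.803×(1−α)×1506 = 199.03
(1−α) = 199.03/472.84 = 0.4209;  α = 0.5791.
Bypass flow = 0.5791×1506 = 872.09 lb/h.

872.1 lb/h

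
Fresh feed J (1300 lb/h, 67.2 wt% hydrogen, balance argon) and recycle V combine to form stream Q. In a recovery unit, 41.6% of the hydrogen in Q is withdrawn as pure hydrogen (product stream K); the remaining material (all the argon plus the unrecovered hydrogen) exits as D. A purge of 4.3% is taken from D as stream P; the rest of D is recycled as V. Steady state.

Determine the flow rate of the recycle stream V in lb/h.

10600 lb/h

argon enters only via J and leaves only via the purge: 1300×0.328 = 0.043×(argon in D), and the recovery unit passes all argon, so argon in Q = argon in D = 9916.3 lb/h.
hydrogen in Q: m_A = 1300×0.672 + (1−0.043)·(1−0.416)·m_A, so m_A = 873.6/0.4411 = 1980.4 lb/h.
D = (1−0.416)×1980.4 + 9916.3 = 11073 lb/h.
Recycle V = (1−0.043)×11073 = 10597 lb/h.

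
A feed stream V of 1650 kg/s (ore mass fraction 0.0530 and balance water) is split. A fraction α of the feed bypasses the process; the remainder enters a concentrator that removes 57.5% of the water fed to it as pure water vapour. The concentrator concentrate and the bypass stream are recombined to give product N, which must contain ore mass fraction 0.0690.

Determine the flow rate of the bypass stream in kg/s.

All 1650×0.053 = 87.45 kg/s of ore reaches N, so N = 87.45/0.069 = 1267.4 kg/s and vapour = 382.61 kg/s.
The evaporator receives (1−α)·1650 of feed at 0.947 water and removes 0.575 of that water:
0.575×0.947×(1−α)×1650 = 382.61
(1−α) = 382.61/898.47 = 0.4258;  α = 0.5742.
Bypass flow = 0.5742×1650 = 947.35 kg/s.

947.4 kg/s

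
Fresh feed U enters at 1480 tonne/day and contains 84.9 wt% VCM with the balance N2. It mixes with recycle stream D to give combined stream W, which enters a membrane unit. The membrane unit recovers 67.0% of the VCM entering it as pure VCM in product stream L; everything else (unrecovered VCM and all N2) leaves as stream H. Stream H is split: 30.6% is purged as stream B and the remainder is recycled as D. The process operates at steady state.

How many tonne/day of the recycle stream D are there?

880.1 tonne/day

N2 enters only via U and leaves only via the purge: 1480×0.151 = 0.306×(N2 in H), and the membrane unit passes all N2, so N2 in W = N2 in H = 730.33 tonne/day.
VCM in W: m_A = 1480×0.849 + (1−0.306)·(1−0.670)·m_A, so m_A = 1256.5/0.7710 = 1629.8 tonne/day.
H = (1−0.670)×1629.8 + 730.33 = 1268.2 tonne/day.
Recycle D = (1−0.306)×1268.2 = 880.1 tonne/day.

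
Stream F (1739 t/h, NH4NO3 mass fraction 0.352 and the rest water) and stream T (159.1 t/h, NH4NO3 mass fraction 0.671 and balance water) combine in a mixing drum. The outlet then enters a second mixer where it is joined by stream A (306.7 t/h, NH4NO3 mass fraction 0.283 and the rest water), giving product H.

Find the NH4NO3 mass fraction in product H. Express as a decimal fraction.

0.365

Overall, product flow = 2204.8 t/h.
NH4NO3 in = 1739×0.352 + 159.1×0.671 + 306.7×0.283 = 805.68 t/h.
NH4NO3 fraction in H = 0.365.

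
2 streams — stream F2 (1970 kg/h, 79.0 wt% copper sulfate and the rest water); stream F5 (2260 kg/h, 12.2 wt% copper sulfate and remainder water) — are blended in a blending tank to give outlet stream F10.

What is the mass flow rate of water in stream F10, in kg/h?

water out = water in = 1970×0.210 + 2260×0.878 = 2398 kg/h.

2398 kg/h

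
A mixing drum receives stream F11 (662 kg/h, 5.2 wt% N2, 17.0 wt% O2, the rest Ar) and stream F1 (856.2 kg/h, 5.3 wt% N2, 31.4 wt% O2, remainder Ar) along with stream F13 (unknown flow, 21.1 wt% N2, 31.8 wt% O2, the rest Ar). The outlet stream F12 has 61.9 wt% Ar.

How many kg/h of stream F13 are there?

792.2 kg/h

Let F13 be the unknown flow. Total out = 1518.2 + F13.
Ar balance: 1057 + 0.471·F13 = 0.619·(1518.2 + F13)
(0.471 − 0.619)·F13 = 0.619×1518.2 − 1057 = -117.24
F13 = -117.24 / -0.148 = 792.19 kg/h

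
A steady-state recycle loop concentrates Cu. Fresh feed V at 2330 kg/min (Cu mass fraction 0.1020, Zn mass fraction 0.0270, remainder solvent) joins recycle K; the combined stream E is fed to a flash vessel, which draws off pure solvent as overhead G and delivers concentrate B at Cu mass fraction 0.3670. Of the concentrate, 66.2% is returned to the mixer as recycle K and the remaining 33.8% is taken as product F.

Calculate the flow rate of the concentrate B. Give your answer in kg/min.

Overall Cu balance (none leaves overhead): Cu in fresh feed = Cu in product, i.e. 2330×0.102 = (1−0.662)·B·0.367.
B = 237.66/(0.367×0.338) = 1915.9 kg/min.

1916 kg/min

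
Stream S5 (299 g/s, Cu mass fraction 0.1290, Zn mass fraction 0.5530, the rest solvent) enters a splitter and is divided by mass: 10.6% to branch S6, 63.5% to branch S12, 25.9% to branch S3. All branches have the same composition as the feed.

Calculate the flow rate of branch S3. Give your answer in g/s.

Branch S3 flow = 0.259×299 = 77.441 g/s.

77.44 g/s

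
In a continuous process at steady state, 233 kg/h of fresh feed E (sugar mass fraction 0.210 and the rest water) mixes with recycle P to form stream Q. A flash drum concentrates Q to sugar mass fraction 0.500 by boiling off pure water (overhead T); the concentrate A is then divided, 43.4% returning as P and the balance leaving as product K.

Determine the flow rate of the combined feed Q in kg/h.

308 kg/h

Overall sugar balance (none leaves overhead): sugar in fresh feed = sugar in product, i.e. 233×0.210 = (1−0.434)·A·0.500.
A = 48.93/(0.500×0.566) = 172.9 kg/h.
Recycle P = 0.434×172.9 = 75.038 kg/h.
Combined feed Q = 233 + 75.038 = 308.04 kg/h.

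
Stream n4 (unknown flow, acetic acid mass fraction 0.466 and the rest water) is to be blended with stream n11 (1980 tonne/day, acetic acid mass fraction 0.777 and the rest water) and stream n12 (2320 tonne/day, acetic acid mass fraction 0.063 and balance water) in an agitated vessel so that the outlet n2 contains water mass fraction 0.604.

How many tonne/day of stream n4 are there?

Let n4 be the unknown flow. Total out = 4300 + n4.
water balance: 2615.4 + 0.534·n4 = 0.604·(4300 + n4)
(0.534 − 0.604)·n4 = 0.604×4300 − 2615.4 = -18.18
n4 = -18.18 / -0.070 = 259.71 tonne/day

259.7 tonne/day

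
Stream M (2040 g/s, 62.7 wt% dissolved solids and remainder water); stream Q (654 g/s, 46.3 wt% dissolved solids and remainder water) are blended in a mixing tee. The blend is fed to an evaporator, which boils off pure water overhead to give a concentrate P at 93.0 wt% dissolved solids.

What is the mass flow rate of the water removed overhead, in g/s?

993.1 g/s

dissolved solids entering = 2040×0.627 + 654×0.463 = 1581.9 g/s.
All dissolved solids reports to P, so P = 1581.9/0.930 = 1700.9 g/s.
Total feed = 2694 g/s; overhead = 2694 − 1700.9 = 993.05 g/s.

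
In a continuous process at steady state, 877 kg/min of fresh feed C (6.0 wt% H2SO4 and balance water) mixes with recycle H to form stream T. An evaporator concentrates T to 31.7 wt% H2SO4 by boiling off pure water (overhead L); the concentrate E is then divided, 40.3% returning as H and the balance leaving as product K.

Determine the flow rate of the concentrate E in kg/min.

Overall H2SO4 balance (none leaves overhead): H2SO4 in fresh feed = H2SO4 in product, i.e. 877×0.060 = (1−0.403)·E·0.317.
E = 52.62/(0.317×0.597) = 278.05 kg/min.

278 kg/min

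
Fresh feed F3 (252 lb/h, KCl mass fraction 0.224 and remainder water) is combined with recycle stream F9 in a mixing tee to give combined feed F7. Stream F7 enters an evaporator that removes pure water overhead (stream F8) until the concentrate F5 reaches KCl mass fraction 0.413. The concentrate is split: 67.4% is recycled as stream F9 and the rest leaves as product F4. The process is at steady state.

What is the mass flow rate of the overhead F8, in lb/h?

115.3 lb/h

Overall KCl balance (none leaves overhead): KCl in fresh feed = KCl in product, i.e. 252×0.224 = (1−0.674)·F5·0.413.
F5 = 56.448/(0.413×0.326) = 419.26 lb/h.
Recycle F9 = 0.674×419.26 = 282.58 lb/h.
Combined feed F7 = 252 + 282.58 = 534.58 lb/h.
Overhead F8 = F7 − F5 = 534.58 − 419.26 = 115.32 lb/h.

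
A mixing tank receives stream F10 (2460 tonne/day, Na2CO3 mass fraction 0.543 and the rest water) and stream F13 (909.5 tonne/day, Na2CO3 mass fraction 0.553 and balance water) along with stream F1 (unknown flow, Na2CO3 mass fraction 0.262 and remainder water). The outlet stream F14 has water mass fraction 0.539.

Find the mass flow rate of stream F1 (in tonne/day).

Let F1 be the unknown flow. Total out = 3369.5 + F1.
water balance: 1530.8 + 0.738·F1 = 0.539·(3369.5 + F1)
(0.738 − 0.539)·F1 = 0.539×3369.5 − 1530.8 = 285.39
F1 = 285.39 / 0.199 = 1434.1 tonne/day

1434 tonne/day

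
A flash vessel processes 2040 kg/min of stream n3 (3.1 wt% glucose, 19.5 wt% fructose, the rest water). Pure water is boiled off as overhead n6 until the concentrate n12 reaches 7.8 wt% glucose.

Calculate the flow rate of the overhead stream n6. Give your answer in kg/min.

1229 kg/min

glucose is conserved: 2040×0.031 = 63.24 kg/min all reports to the concentrate.
Concentrate = 63.24/(target fraction) = 810.77 kg/min.
Overhead = 2040 − 810.77 = 1229.2 kg/min.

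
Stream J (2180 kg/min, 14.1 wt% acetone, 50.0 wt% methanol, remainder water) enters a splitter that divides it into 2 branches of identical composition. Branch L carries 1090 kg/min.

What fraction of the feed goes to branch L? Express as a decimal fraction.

0.500

Fraction to L = 1090/2180 = 0.5000.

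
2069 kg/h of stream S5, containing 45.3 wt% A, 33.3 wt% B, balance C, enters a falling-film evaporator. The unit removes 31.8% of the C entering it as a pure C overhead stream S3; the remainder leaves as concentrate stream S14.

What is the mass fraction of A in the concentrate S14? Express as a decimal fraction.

0.486

A is not removed: 2069×0.453 = 937.26 kg/h of A enters S14.
C entering = 2069×0.214 = 442.77 kg/h; overhead removed = 0.318×442.77 = 140.8 kg/h.
Concentrate = 2069 − 140.8 = 1928.2 kg/h.
Mass fraction = 937.26/1928.2 = 0.486.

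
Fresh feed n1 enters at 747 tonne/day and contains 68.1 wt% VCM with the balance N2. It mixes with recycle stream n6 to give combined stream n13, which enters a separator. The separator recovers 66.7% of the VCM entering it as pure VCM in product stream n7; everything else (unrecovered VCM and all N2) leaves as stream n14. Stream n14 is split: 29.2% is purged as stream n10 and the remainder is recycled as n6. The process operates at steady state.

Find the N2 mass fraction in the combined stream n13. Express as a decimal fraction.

N2 enters only via n1 and leaves only via the purge: 747×0.319 = 0.292×(N2 in n14), and the separator passes all N2, so N2 in n13 = N2 in n14 = 816.07 tonne/day.
VCM in n13: m_A = 747×0.681 + (1−0.292)·(1−0.667)·m_A, so m_A = 508.71/0.7642 = 665.64 tonne/day.
n13 = 665.64 + 816.07 = 1481.7 tonne/day.
N2 fraction in n13 = 816.07/1481.7 = 0.551.

0.551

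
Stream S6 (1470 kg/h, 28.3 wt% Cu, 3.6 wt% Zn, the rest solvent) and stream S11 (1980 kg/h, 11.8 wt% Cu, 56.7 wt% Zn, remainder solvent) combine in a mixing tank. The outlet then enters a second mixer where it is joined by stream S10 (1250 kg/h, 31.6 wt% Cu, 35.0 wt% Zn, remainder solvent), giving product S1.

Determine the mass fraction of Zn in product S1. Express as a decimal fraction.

Overall, product flow = 4700 kg/h.
Zn in = 1470×0.036 + 1980×0.567 + 1250×0.350 = 1613.1 kg/h.
Zn fraction in S1 = 0.343.

0.343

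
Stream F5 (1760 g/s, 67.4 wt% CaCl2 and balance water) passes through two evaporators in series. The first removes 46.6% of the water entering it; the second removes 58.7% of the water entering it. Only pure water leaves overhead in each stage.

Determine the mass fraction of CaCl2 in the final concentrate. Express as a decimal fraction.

water in feed = 1760×0.326 = 573.76 g/s.
After stage 1: water left = (1−0.466)×573.76 = 306.39; stream total = 1492.6 g/s.
After stage 2: water left = (1−0.587)×306.39 = 126.54; final concentrate = 1312.8 g/s.
CaCl2 fraction = 1186.2/1312.8 = 0.9036.

0.9036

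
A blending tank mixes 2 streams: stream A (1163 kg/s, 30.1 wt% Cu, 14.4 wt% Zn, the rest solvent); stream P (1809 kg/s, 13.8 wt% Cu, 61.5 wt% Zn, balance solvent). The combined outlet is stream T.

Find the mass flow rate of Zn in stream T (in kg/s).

Zn out = Zn in = 1163×0.144 + 1809×0.615 = 1280 kg/s.

1280 kg/s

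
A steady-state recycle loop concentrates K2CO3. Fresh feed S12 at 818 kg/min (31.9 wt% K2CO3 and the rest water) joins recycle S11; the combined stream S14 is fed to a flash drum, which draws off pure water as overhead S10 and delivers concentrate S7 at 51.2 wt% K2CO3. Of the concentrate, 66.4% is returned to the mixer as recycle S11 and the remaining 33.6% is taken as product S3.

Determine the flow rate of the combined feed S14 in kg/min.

Overall K2CO3 balance (none leaves overhead): K2CO3 in fresh feed = K2CO3 in product, i.e. 818×0.319 = (1−0.664)·S7·0.512.
S7 = 260.94/(0.512×0.336) = 1516.8 kg/min.
Recycle S11 = 0.664×1516.8 = 1007.2 kg/min.
Combined feed S14 = 818 + 1007.2 = 1825.2 kg/min.

1825 kg/min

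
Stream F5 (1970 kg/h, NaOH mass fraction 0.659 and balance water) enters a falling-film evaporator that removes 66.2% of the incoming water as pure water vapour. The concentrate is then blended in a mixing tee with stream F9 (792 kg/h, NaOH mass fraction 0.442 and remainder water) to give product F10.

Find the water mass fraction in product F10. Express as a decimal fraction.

Vapour removed = 0.662×0.341×1970 = 444.71 kg/h; concentrate = 1525.3 kg/h.
water reaching the mixer = 227.06 (from concentrate) + 792×0.558 = 668.99 kg/h.
Product flow = 1525.3 + 792 = 2317.3 kg/h; water fraction = 0.289.

0.289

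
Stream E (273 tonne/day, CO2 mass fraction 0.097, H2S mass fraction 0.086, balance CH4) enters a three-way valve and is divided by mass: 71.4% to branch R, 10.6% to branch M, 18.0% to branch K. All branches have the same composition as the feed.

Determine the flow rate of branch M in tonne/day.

28.94 tonne/day

Branch M flow = 0.106×273 = 28.938 tonne/day.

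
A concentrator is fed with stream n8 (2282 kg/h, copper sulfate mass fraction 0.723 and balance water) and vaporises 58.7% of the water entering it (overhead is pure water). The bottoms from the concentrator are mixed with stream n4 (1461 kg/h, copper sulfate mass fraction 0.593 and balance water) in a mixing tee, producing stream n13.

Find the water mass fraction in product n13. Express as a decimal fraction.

0.254

Vapour removed = 0.587×0.277×2282 = 371.05 kg/h; concentrate = 1910.9 kg/h.
water reaching the mixer = 261.06 (from concentrate) + 1461×0.407 = 855.69 kg/h.
Product flow = 1910.9 + 1461 = 3371.9 kg/h; water fraction = 0.254.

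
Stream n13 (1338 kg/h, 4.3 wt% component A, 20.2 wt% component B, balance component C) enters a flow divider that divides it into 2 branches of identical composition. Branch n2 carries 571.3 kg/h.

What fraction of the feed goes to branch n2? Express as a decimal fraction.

Fraction to n2 = 571.3/1338 = 0.4270.

0.427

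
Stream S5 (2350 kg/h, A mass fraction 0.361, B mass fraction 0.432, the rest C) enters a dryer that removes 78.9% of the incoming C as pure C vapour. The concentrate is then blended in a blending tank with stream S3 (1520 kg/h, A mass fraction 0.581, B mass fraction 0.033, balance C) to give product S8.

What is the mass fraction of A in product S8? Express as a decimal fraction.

0.497

Vapour removed = 0.789×0.207×2350 = 383.81 kg/h; concentrate = 1966.2 kg/h.
A reaching the mixer = 848.35 (from concentrate) + 1520×0.581 = 1731.5 kg/h.
Product flow = 1966.2 + 1520 = 3486.2 kg/h; A fraction = 0.497.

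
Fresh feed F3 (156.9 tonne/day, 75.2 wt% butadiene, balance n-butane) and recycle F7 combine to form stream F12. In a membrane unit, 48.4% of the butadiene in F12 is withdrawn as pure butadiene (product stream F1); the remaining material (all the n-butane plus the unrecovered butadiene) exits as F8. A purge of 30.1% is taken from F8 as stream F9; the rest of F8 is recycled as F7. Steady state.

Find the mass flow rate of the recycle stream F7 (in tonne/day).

n-butane enters only via F3 and leaves only via the purge: 156.9×0.248 = 0.301×(n-butane in F8), and the membrane unit passes all n-butane, so n-butane in F12 = n-butane in F8 = 129.27 tonne/day.
butadiene in F12: m_A = 156.9×0.752 + (1−0.301)·(1−0.484)·m_A, so m_A = 117.99/0.6393 = 184.55 tonne/day.
F8 = (1−0.484)×184.55 + 129.27 = 224.5 tonne/day.
Recycle F7 = (1−0.301)×224.5 = 156.93 tonne/day.

156.9 tonne/day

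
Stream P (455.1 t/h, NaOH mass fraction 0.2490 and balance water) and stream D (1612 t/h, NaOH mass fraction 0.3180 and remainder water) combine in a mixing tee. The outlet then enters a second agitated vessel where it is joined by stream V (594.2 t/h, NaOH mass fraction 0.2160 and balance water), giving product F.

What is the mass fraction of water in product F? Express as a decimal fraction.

Overall, product flow = 2661.3 t/h.
water in = 455.1×0.751 + 1612×0.682 + 594.2×0.784 = 1907 t/h.
water fraction in F = 0.7166.

0.7166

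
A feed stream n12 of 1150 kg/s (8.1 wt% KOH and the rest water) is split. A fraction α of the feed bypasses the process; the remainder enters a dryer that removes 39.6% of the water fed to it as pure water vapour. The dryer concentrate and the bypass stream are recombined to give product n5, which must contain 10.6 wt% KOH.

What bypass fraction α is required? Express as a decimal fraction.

0.352

All 1150×0.081 = 93.15 kg/s of KOH reaches n5, so n5 = 93.15/0.106 = 878.77 kg/s and vapour = 271.23 kg/s.
The evaporator receives (1−α)·1150 of feed at 0.919 water and removes 0.396 of that water:
0.396×0.919×(1−α)×1150 = 271.23
(1−α) = 271.23/418.51 = 0.6481;  α = 0.3519.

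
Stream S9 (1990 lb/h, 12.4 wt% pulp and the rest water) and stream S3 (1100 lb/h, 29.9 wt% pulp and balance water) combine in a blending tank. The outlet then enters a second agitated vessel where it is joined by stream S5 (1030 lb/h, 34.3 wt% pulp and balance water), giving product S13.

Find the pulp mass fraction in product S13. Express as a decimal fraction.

0.225

Overall, product flow = 4120 lb/h.
pulp in = 1990×0.124 + 1100×0.299 + 1030×0.343 = 928.95 lb/h.
pulp fraction in S13 = 0.225.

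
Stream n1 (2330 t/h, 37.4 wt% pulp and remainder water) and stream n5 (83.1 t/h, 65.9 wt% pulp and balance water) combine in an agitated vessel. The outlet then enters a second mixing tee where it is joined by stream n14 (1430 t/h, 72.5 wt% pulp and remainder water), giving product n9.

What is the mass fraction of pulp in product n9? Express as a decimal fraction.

0.5108

Overall, product flow = 3843.1 t/h.
pulp in = 2330×0.374 + 83.1×0.659 + 1430×0.725 = 1962.9 t/h.
pulp fraction in n9 = 0.5108.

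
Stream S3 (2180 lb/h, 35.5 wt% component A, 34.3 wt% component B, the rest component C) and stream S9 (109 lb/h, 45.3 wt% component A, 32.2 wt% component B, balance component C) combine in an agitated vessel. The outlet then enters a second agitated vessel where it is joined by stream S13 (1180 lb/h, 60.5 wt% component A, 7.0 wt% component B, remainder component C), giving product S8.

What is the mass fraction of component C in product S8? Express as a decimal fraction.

Overall, product flow = 3469 lb/h.
component C in = 2180×0.302 + 109×0.225 + 1180×0.325 = 1066.4 lb/h.
component C fraction in S8 = 0.307.

0.307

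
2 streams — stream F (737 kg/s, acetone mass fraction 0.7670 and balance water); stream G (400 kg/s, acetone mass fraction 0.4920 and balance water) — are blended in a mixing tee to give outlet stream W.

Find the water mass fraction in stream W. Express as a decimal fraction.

Total flow out = 737 + 400 = 1137 kg/s.
water in = 737×0.233 + 400×0.508 = 374.92 kg/s.
water mass fraction in W = 374.92/1137 = 0.3297.

0.3297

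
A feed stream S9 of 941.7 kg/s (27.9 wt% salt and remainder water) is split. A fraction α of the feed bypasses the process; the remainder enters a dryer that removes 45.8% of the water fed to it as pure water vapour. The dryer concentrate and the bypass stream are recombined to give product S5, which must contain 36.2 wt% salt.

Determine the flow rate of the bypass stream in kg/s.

287.8 kg/s

All 941.7×0.279 = 262.73 kg/s of salt reaches S5, so S5 = 262.73/0.362 = 725.79 kg/s and vapour = 215.91 kg/s.
The evaporator receives (1−α)·941.7 of feed at 0.721 water and removes 0.458 of that water:
0.458×0.721×(1−α)×941.7 = 215.91
(1−α) = 215.91/310.97 = 0.6943;  α = 0.3057.
Bypass flow = 0.3057×941.7 = 287.85 kg/s.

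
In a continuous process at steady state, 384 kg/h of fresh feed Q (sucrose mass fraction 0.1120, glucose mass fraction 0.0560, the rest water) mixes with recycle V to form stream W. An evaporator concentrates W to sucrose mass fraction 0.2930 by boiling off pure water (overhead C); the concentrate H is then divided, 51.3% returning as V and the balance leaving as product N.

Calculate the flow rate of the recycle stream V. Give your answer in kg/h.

Overall sucrose balance (none leaves overhead): sucrose in fresh feed = sucrose in product, i.e. 384×0.112 = (1−0.513)·H·0.293.
H = 43.008/(0.293×0.487) = 301.41 kg/h.
Recycle V = 0.513×301.41 = 154.62 kg/h.

154.6 kg/h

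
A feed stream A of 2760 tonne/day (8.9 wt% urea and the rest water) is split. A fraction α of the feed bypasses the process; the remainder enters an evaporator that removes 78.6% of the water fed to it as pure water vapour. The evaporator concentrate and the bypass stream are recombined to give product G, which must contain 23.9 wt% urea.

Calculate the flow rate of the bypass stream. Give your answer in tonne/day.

340.9 tonne/day

All 2760×0.089 = 245.64 tonne/day of urea reaches G, so G = 245.64/0.239 = 1027.8 tonne/day and vapour = 1732.2 tonne/day.
The evaporator receives (1−α)·2760 of feed at 0.911 water and removes 0.786 of that water:
0.786×0.911×(1−α)×2760 = 1732.2
(1−α) = 1732.2/1976.3 = 0.8765;  α = 0.1235.
Bypass flow = 0.1235×2760 = 340.86 tonne/day.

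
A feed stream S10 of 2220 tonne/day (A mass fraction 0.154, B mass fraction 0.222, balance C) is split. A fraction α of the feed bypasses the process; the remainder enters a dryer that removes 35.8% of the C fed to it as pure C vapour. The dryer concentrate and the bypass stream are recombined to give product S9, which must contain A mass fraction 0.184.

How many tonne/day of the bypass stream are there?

All 2220×0.154 = 341.88 tonne/day of A reaches S9, so S9 = 341.88/0.184 = 1858 tonne/day and vapour = 361.96 tonne/day.
The evaporator receives (1−α)·2220 of feed at 0.624 C and removes 0.358 of that C:
0.358×0.624×(1−α)×2220 = 361.96
(1−α) = 361.96/495.93 = 0.7299;  α = 0.2701.
Bypass flow = 0.2701×2220 = 599.72 tonne/day.

599.7 tonne/day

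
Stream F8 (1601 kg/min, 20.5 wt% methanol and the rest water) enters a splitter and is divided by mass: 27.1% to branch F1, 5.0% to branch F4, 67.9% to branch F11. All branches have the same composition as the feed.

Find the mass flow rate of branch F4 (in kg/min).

80.05 kg/min

Branch F4 flow = 0.050×1601 = 80.05 kg/min.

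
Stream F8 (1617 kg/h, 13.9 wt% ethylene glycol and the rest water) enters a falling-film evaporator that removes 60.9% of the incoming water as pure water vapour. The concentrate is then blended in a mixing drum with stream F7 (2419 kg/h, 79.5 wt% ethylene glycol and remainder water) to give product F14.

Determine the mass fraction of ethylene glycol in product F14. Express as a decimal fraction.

0.674

Vapour removed = 0.609×0.861×1617 = 847.87 kg/h; concentrate = 769.13 kg/h.
ethylene glycol reaching the mixer = 224.76 (from concentrate) + 2419×0.795 = 2147.9 kg/h.
Product flow = 769.13 + 2419 = 3188.1 kg/h; ethylene glycol fraction = 0.674.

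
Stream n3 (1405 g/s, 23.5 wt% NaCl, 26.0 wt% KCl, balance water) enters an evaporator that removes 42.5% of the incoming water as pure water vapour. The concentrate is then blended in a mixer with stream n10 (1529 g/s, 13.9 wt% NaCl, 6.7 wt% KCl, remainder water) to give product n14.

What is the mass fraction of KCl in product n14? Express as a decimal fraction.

0.1777

Vapour removed = 0.425×0.505×1405 = 301.55 g/s; concentrate = 1103.5 g/s.
KCl reaching the mixer = 365.3 (from concentrate) + 1529×0.067 = 467.74 g/s.
Product flow = 1103.5 + 1529 = 2632.5 g/s; KCl fraction = 0.1777.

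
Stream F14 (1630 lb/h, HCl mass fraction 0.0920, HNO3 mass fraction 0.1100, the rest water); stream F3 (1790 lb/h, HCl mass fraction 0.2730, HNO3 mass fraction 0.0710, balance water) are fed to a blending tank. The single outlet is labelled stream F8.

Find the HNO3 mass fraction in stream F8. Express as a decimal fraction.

0.0896

Total flow out = 1630 + 1790 = 3420 lb/h.
HNO3 in = 1630×0.110 + 1790×0.071 = 306.39 lb/h.
HNO3 mass fraction in F8 = 306.39/3420 = 0.0896.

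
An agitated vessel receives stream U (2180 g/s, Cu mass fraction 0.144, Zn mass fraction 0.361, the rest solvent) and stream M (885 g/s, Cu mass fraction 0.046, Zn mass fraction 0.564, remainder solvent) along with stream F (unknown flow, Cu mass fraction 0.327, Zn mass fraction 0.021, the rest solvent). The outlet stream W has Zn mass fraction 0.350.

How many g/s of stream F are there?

Let F be the unknown flow. Total out = 3065 + F.
Zn balance: 1286.1 + 0.021·F = 0.350·(3065 + F)
(0.021 − 0.350)·F = 0.350×3065 − 1286.1 = -213.37
F = -213.37 / -0.329 = 648.54 g/s

648.5 g/s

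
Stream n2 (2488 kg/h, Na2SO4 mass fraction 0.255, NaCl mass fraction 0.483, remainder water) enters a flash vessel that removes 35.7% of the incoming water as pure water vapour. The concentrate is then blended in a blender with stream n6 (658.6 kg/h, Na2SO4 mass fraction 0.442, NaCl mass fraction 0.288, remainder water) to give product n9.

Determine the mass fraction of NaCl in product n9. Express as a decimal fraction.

Vapour removed = 0.357×0.262×2488 = 232.71 kg/h; concentrate = 2255.3 kg/h.
NaCl reaching the mixer = 1201.7 (from concentrate) + 658.6×0.288 = 1391.4 kg/h.
Product flow = 2255.3 + 658.6 = 2913.9 kg/h; NaCl fraction = 0.477.

0.477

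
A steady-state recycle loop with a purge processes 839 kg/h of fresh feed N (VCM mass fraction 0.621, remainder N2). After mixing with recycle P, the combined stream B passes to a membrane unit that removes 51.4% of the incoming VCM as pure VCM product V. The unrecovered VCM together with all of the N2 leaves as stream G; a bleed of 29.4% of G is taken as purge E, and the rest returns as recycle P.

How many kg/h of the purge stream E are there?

431.3 kg/h

N2 enters only via N and leaves only via the purge: 839×0.379 = 0.294×(N2 in G), and the membrane unit passes all N2, so N2 in B = N2 in G = 1081.6 kg/h.
VCM in B: m_A = 839×0.621 + (1−0.294)·(1−0.514)·m_A, so m_A = 521.02/0.6569 = 793.17 kg/h.
G = (1−0.514)×793.17 + 1081.6 = 1467 kg/h.
Purge E = 0.294×1467 = 431.31 kg/h.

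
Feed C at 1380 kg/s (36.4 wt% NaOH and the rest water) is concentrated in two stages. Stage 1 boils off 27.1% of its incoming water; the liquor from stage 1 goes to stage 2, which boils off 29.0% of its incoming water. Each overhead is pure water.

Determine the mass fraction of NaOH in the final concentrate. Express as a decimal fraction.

water in feed = 1380×0.636 = 877.68 kg/s.
After stage 1: water left = (1−0.271)×877.68 = 639.83; stream total = 1142.1 kg/s.
After stage 2: water left = (1−0.290)×639.83 = 454.28; final concentrate = 956.6 kg/s.
NaOH fraction = 502.32/956.6 = 0.525.

0.525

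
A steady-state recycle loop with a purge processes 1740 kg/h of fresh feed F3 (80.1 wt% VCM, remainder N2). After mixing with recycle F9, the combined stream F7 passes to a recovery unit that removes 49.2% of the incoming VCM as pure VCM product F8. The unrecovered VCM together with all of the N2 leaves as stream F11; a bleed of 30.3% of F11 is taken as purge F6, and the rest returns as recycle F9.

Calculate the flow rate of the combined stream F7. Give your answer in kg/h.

3301 kg/h

N2 enters only via F3 and leaves only via the purge: 1740×0.199 = 0.303×(N2 in F11), and the recovery unit passes all N2, so N2 in F7 = N2 in F11 = 1142.8 kg/h.
VCM in F7: m_A = 1740×0.801 + (1−0.303)·(1−0.492)·m_A, so m_A = 1393.7/0.6459 = 2157.7 kg/h.
F7 = 2157.7 + 1142.8 = 3300.5 kg/h.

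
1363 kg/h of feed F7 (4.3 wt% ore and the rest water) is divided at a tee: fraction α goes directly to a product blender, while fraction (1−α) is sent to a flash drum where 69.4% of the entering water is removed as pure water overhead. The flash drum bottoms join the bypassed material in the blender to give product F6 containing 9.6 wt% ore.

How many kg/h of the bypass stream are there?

All 1363×0.043 = 58.609 kg/h of ore reaches F6, so F6 = 58.609/0.096 = 610.51 kg/h and vapour = 752.49 kg/h.
The evaporator receives (1−α)·1363 of feed at 0.957 water and removes 0.694 of that water:
0.694×0.957×(1−α)×1363 = 752.49
(1−α) = 752.49/905.25 = 0.8313;  α = 0.1687.
Bypass flow = 0.1687×1363 = 230 kg/h.

230 kg/h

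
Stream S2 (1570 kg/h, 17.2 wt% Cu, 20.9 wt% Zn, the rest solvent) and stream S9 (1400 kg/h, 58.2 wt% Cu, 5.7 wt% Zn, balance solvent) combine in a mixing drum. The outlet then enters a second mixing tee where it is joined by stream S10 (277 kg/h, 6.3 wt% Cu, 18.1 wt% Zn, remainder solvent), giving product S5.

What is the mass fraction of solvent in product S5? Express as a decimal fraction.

Overall, product flow = 3247 kg/h.
solvent in = 1570×0.619 + 1400×0.361 + 277×0.756 = 1686.6 kg/h.
solvent fraction in S5 = 0.5194.

0.5194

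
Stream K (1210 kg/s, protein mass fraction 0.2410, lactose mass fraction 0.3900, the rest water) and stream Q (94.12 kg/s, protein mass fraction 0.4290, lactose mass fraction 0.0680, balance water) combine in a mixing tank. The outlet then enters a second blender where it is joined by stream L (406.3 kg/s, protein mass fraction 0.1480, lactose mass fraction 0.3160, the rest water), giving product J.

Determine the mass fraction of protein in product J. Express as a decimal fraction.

0.2293

Overall, product flow = 1710.4 kg/s.
protein in = 1210×0.241 + 94.12×0.429 + 406.3×0.148 = 392.12 kg/s.
protein fraction in J = 0.2293.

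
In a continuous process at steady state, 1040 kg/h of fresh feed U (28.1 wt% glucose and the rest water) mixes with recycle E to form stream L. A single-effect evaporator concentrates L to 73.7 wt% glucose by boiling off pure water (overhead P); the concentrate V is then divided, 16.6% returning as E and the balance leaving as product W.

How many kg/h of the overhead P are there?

643.5 kg/h

Overall glucose balance (none leaves overhead): glucose in fresh feed = glucose in product, i.e. 1040×0.281 = (1−0.166)·V·0.737.
V = 292.24/(0.737×0.834) = 475.45 kg/h.
Recycle E = 0.166×475.45 = 78.925 kg/h.
Combined feed L = 1040 + 78.925 = 1118.9 kg/h.
Overhead P = L − V = 1118.9 − 475.45 = 643.47 kg/h.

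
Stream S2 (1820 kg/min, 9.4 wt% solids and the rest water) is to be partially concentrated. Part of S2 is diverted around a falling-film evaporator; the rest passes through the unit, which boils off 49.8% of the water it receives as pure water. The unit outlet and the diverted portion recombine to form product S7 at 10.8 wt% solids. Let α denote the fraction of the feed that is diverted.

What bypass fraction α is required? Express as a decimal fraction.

0.713

All 1820×0.094 = 171.08 kg/min of solids reaches S7, so S7 = 171.08/0.108 = 1584.1 kg/min and vapour = 235.93 kg/min.
The evaporator receives (1−α)·1820 of feed at 0.906 water and removes 0.498 of that water:
0.498×0.906×(1−α)×1820 = 235.93
(1−α) = 235.93/821.16 = 0.2873;  α = 0.7127.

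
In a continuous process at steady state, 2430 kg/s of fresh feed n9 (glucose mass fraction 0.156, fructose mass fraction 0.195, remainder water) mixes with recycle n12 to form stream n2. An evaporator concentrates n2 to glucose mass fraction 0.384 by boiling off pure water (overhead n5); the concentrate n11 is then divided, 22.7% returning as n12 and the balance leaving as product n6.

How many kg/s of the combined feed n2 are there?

2720 kg/s

Overall glucose balance (none leaves overhead): glucose in fresh feed = glucose in product, i.e. 2430×0.156 = (1−0.227)·n11·0.384.
n11 = 379.08/(0.384×0.773) = 1277.1 kg/s.
Recycle n12 = 0.227×1277.1 = 289.9 kg/s.
Combined feed n2 = 2430 + 289.9 = 2719.9 kg/s.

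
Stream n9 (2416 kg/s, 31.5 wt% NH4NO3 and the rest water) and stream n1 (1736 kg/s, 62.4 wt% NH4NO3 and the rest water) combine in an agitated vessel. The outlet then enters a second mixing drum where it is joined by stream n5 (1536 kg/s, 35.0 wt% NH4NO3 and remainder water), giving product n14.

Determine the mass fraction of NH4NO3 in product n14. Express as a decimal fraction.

Overall, product flow = 5688 kg/s.
NH4NO3 in = 2416×0.315 + 1736×0.624 + 1536×0.350 = 2381.9 kg/s.
NH4NO3 fraction in n14 = 0.419.

0.419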